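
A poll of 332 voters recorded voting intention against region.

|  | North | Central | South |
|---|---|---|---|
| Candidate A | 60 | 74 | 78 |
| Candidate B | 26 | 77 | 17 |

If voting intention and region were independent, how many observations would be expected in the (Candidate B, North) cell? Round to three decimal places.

31.084

Row total (Candidate B) = 120; column total (North) = 86; grand total N = 332.
Expected count = (row total × column total) / N = 120 × 86 / 332 = 31.084.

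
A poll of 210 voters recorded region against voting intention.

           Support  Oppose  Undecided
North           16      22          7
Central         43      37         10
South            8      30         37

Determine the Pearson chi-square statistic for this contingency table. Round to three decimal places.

44.024

Row totals: 45, 90, 75. Column totals: 67, 89, 54. Grand total N = 210.
Expected counts (row total × column total / N):
  North, Support: 45×67/210 = 14.3571
  North, Oppose: 45×89/210 = 19.0714
  North, Undecided: 45×54/210 = 11.5714
  Central, Support: 90×67/210 = 28.7143
  Central, Oppose: 90×89/210 = 38.1429
  Central, Undecided: 90×54/210 = 23.1429
  South, Support: 75×67/210 = 23.9286
  South, Oppose: 75×89/210 = 31.7857
  South, Undecided: 75×54/210 = 19.2857
Contributions (O − E)²/E:
  (16 − 14.3571)²/14.3571 = 0.1880
  (22 − 19.0714)²/19.0714 = 0.4497
  (7 − 11.5714)²/11.5714 = 1.8060
  (43 − 28.7143)²/28.7143 = 7.1073
  (37 − 38.1429)²/38.1429 = 0.0342
  (10 − 23.1429)²/23.1429 = 7.4639
  (8 − 23.9286)²/23.9286 = 10.6032
  (30 − 31.7857)²/31.7857 = 0.1003
  (37 − 19.2857)²/19.2857 = 16.2709
χ² = 0.1880 + 0.4497 + 1.8060 + 7.1073 + 0.0342 + 7.4639 + 10.6032 + 0.1003 + 16.2709 = 44.024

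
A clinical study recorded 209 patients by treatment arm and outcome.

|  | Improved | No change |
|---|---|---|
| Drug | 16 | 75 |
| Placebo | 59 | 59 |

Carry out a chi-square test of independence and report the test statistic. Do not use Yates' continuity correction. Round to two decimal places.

Row totals: 91, 118. Column totals: 75, 134. Grand total N = 209.
Expected counts (row total × column total / N):
  Drug, Improved: 91×75/209 = 32.6555
  Drug, No change: 91×134/209 = 58.3445
  Placebo, Improved: 118×75/209 = 42.3445
  Placebo, No change: 118×134/209 = 75.6555
Contributions (O − E)²/E:
  (16 − 32.6555)²/32.6555 = 8.4949
  (75 − 58.3445)²/58.3445 = 4.7546
  (59 − 42.3445)²/42.3445 = 6.5512
  (59 − 75.6555)²/75.6555 = 3.6667
χ² = 8.4949 + 4.7546 + 6.5512 + 3.6667 = 23.47

23.47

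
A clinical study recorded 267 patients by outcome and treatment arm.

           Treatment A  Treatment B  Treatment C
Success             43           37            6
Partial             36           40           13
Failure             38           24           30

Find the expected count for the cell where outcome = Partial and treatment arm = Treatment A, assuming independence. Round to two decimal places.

Row total (Partial) = 89; column total (Treatment A) = 117; grand total N = 267.
Expected count = (row total × column total) / N = 89 × 117 / 267 = 39.00.

39.00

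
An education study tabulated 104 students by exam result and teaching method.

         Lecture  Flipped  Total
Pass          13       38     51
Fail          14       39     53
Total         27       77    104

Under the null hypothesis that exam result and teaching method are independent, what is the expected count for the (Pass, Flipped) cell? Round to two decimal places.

Row total (Pass) = 51; column total (Flipped) = 77; grand total N = 104.
Expected count = (row total × column total) / N = 51 × 77 / 104 = 37.76.

37.76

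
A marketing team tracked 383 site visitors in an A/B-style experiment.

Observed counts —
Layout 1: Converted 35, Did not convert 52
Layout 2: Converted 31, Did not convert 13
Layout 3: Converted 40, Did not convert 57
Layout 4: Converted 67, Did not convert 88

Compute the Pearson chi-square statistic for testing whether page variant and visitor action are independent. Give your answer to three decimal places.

13.057

Row totals: 87, 44, 97, 155. Column totals: 173, 210. Grand total N = 383.
Expected counts (row total × column total / N):
  Layout 1, Converted: 87×173/383 = 39.2977
  Layout 1, Did not convert: 87×210/383 = 47.7023
  Layout 2, Converted: 44×173/383 = 19.8747
  Layout 2, Did not convert: 44×210/383 = 24.1253
  Layout 3, Converted: 97×173/383 = 43.8146
  Layout 3, Did not convert: 97×210/383 = 53.1854
  Layout 4, Converted: 155×173/383 = 70.0131
  Layout 4, Did not convert: 155×210/383 = 84.9869
Contributions (O − E)²/E:
  (35 − 39.2977)²/39.2977 = 0.4700
  (52 − 47.7023)²/47.7023 = 0.3872
  (31 − 19.8747)²/19.8747 = 6.2276
  (13 − 24.1253)²/24.1253 = 5.1304
  (40 − 43.8146)²/43.8146 = 0.3321
  (57 − 53.1854)²/53.1854 = 0.2736
  (67 − 70.0131)²/70.0131 = 0.1297
  (88 − 84.9869)²/84.9869 = 0.1068
χ² = 0.4700 + 0.3872 + 6.2276 + 5.1304 + 0.3321 + 0.2736 + 0.1297 + 0.1068 = 13.057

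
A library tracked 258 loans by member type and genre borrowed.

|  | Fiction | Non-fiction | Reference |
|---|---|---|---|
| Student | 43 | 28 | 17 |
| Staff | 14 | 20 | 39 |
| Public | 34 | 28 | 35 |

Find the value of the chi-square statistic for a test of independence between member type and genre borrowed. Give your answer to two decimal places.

Row totals: 88, 73, 97. Column totals: 91, 76, 91. Grand total N = 258.
Expected counts (row total × column total / N):
  Student, Fiction: 88×91/258 = 31.039
  Student, Non-fiction: 88×76/258 = 25.922
  Student, Reference: 88×91/258 = 31.039
  Staff, Fiction: 73×91/258 = 25.748
  Staff, Non-fiction: 73×76/258 = 21.504
  Staff, Reference: 73×91/258 = 25.748
  Public, Fiction: 97×91/258 = 34.213
  Public, Non-fiction: 97×76/258 = 28.574
  Public, Reference: 97×91/258 = 34.213
Contributions (O − E)²/E:
  (43 − 31.039)²/31.039 = 4.6092
  (28 − 25.922)²/25.922 = 0.1666
  (17 − 31.039)²/31.039 = 6.3499
  (14 − 25.748)²/25.748 = 5.3602
  (20 − 21.504)²/21.504 = 0.1052
  (39 − 25.748)²/25.748 = 6.8205
  (34 − 34.213)²/34.213 = 0.0013
  (28 − 28.574)²/28.574 = 0.0115
  (35 − 34.213)²/34.213 = 0.0181
χ² = 4.6092 + 0.1666 + 6.3499 + 5.3602 + 0.1052 + 6.8205 + 0.0013 + 0.0115 + 0.0181 = 23.44

23.44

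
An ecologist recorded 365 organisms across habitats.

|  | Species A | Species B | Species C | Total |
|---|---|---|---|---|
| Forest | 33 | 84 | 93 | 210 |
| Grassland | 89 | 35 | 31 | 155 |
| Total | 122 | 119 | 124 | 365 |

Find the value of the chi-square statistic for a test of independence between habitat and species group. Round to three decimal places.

Grand total N = 365.
Expected counts (row total × column total / N):
  Forest, Species A: 210×122/365 = 70.1918
  Forest, Species B: 210×119/365 = 68.4658
  Forest, Species C: 210×124/365 = 71.3425
  Grassland, Species A: 155×122/365 = 51.8082
  Grassland, Species B: 155×119/365 = 50.5342
  Grassland, Species C: 155×124/365 = 52.6575
Contributions (O − E)²/E:
  (33 − 70.1918)²/70.1918 = 19.7064
  (84 − 68.4658)²/68.4658 = 3.5246
  (93 − 71.3425)²/71.3425 = 6.5746
  (89 − 51.8082)²/51.8082 = 26.6991
  (35 − 50.5342)²/50.5342 = 4.7752
  (31 − 52.6575)²/52.6575 = 8.9075
χ² = 19.7064 + 3.5246 + 6.5746 + 26.6991 + 4.7752 + 8.9075 = 70.187

70.187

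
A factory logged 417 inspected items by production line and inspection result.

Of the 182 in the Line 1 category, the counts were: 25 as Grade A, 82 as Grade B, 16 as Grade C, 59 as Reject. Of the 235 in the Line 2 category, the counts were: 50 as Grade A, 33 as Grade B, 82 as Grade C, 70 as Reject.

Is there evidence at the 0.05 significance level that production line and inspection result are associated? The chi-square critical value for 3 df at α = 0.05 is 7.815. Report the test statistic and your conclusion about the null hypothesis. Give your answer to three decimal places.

68.977; reject H₀

Row totals: 182, 235. Column totals: 75, 115, 98, 129. Grand total N = 417.
Expected counts (row total × column total / N):
  Line 1, Grade A: 182×75/417 = 32.7338
  Line 1, Grade B: 182×115/417 = 50.1918
  Line 1, Grade C: 182×98/417 = 42.7722
  Line 1, Reject: 182×129/417 = 56.3022
  Line 2, Grade A: 235×75/417 = 42.2662
  Line 2, Grade B: 235×115/417 = 64.8082
  Line 2, Grade C: 235×98/417 = 55.2278
  Line 2, Reject: 235×129/417 = 72.6978
Contributions (O − E)²/E:
  (25 − 32.7338)²/32.7338 = 1.8272
  (82 − 50.1918)²/50.1918 = 20.1579
  (16 − 42.7722)²/42.7722 = 16.7574
  (59 − 56.3022)²/56.3022 = 0.1293
  (50 − 42.2662)²/42.2662 = 1.4151
  (33 − 64.8082)²/64.8082 = 15.6116
  (82 − 55.2278)²/55.2278 = 12.9781
  (70 − 72.6978)²/72.6978 = 0.1001
χ² = 1.8272 + 20.1579 + 16.7574 + 0.1293 + 1.4151 + 15.6116 + 12.9781 + 0.1001 = 68.977
df = (2−1)(4−1) = 3. Since 68.977 > 7.815, reject the null hypothesis of independence at α = 0.05.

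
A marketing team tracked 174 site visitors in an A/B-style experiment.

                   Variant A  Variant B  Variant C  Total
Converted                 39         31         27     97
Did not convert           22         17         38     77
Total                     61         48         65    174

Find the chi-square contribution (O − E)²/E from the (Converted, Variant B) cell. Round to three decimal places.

Row total (Converted) = 97; column total (Variant B) = 48; N = 174.
Expected count E = 97 × 48 / 174 = 26.7586.
Contribution = (O − E)²/E = (31 − 26.7586)² / 26.7586 = 0.672.

0.672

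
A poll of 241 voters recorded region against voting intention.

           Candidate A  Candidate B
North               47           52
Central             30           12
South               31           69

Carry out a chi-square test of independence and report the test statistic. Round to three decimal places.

Row totals: 99, 42, 100. Column totals: 108, 133. Grand total N = 241.
Expected counts (row total × column total / N):
  North, Candidate A: 99×108/241 = 44.3651
  North, Candidate B: 99×133/241 = 54.6349
  Central, Candidate A: 42×108/241 = 18.8216
  Central, Candidate B: 42×133/241 = 23.1784
  South, Candidate A: 100×108/241 = 44.8133
  South, Candidate B: 100×133/241 = 55.1867
Contributions (O − E)²/E:
  (47 − 44.3651)²/44.3651 = 0.1565
  (52 − 54.6349)²/54.6349 = 0.1271
  (30 − 18.8216)²/18.8216 = 6.6390
  (12 − 23.1784)²/23.1784 = 5.3911
  (31 − 44.8133)²/44.8133 = 4.2578
  (69 − 55.1867)²/55.1867 = 3.4575
χ² = 0.1565 + 0.1271 + 6.6390 + 5.3911 + 4.2578 + 3.4575 = 20.029

20.029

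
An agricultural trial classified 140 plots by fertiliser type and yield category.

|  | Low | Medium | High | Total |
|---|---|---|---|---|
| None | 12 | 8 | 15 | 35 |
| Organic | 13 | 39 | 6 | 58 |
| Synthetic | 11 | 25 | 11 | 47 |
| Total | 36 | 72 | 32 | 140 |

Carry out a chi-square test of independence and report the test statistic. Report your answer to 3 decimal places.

Grand total N = 140.
Expected counts (row total × column total / N):
  None, Low: 35×36/140 = 9.0000
  None, Medium: 35×72/140 = 18.0000
  None, High: 35×32/140 = 8.0000
  Organic, Low: 58×36/140 = 14.9143
  Organic, Medium: 58×72/140 = 29.8286
  Organic, High: 58×32/140 = 13.2571
  Synthetic, Low: 47×36/140 = 12.0857
  Synthetic, Medium: 47×72/140 = 24.1714
  Synthetic, High: 47×32/140 = 10.7429
Contributions (O − E)²/E:
  (12 − 9.0000)²/9.0000 = 1.0000
  (8 − 18.0000)²/18.0000 = 5.5556
  (15 − 8.0000)²/8.0000 = 6.1250
  (13 − 14.9143)²/14.9143 = 0.2457
  (39 − 29.8286)²/29.8286 = 2.8199
  (6 − 13.2571)²/13.2571 = 3.9726
  (11 − 12.0857)²/12.0857 = 0.0975
  (25 − 24.1714)²/24.1714 = 0.0284
  (11 − 10.7429)²/10.7429 = 0.0062
χ² = 1.0000 + 5.5556 + 6.1250 + 0.2457 + 2.8199 + 3.9726 + 0.0975 + 0.0284 + 0.0062 = 19.851

19.851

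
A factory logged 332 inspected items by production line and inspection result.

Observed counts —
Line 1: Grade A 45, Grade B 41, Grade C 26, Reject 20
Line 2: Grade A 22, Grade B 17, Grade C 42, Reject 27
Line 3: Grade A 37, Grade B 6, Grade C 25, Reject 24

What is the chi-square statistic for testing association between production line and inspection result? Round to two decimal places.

36.61

Row totals: 132, 108, 92. Column totals: 104, 64, 93, 71. Grand total N = 332.
Expected counts (row total × column total / N):
  Line 1, Grade A: 132×104/332 = 41.349
  Line 1, Grade B: 132×64/332 = 25.446
  Line 1, Grade C: 132×93/332 = 36.976
  Line 1, Reject: 132×71/332 = 28.229
  Line 2, Grade A: 108×104/332 = 33.831
  Line 2, Grade B: 108×64/332 = 20.819
  Line 2, Grade C: 108×93/332 = 30.253
  Line 2, Reject: 108×71/332 = 23.096
  Line 3, Grade A: 92×104/332 = 28.819
  Line 3, Grade B: 92×64/332 = 17.735
  Line 3, Grade C: 92×93/332 = 25.771
  Line 3, Reject: 92×71/332 = 19.675
Contributions (O − E)²/E:
  (45 − 41.349)²/41.349 = 0.3224
  (41 − 25.446)²/25.446 = 9.5075
  (26 − 36.976)²/36.976 = 3.2581
  (20 − 28.229)²/28.229 = 2.3988
  (22 − 33.831)²/33.831 = 4.1374
  (17 − 20.819)²/20.819 = 0.7006
  (42 − 30.253)²/30.253 = 4.5613
  (27 − 23.096)²/23.096 = 0.6599
  (37 − 28.819)²/28.819 = 2.3224
  (6 − 17.735)²/17.735 = 7.7649
  (25 − 25.771)²/25.771 = 0.0231
  (24 − 19.675)²/19.675 = 0.9507
χ² = 0.3224 + 9.5075 + 3.2581 + 2.3988 + 4.1374 + 0.7006 + 4.5613 + 0.6599 + 2.3224 + 7.7649 + 0.0231 + 0.9507 = 36.61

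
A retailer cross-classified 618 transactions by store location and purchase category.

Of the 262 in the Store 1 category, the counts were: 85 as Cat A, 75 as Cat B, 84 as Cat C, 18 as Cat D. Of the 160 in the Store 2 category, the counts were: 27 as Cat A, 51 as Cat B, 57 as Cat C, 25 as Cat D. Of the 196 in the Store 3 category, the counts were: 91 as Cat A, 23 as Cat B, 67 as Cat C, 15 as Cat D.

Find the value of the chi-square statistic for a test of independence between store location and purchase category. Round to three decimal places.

Row totals: 262, 160, 196. Column totals: 203, 149, 208, 58. Grand total N = 618.
Expected counts (row total × column total / N):
  Store 1, Cat A: 262×203/618 = 86.0615
  Store 1, Cat B: 262×149/618 = 63.1683
  Store 1, Cat C: 262×208/618 = 88.1812
  Store 1, Cat D: 262×58/618 = 24.5890
  Store 2, Cat A: 160×203/618 = 52.5566
  Store 2, Cat B: 160×149/618 = 38.5761
  Store 2, Cat C: 160×208/618 = 53.8511
  Store 2, Cat D: 160×58/618 = 15.0162
  Store 3, Cat A: 196×203/618 = 64.3819
  Store 3, Cat B: 196×149/618 = 47.2557
  Store 3, Cat C: 196×208/618 = 65.9676
  Store 3, Cat D: 196×58/618 = 18.3948
Contributions (O − E)²/E:
  (85 − 86.0615)²/86.0615 = 0.0131
  (75 − 63.1683)²/63.1683 = 2.2161
  (84 − 88.1812)²/88.1812 = 0.1983
  (18 − 24.5890)²/24.5890 = 1.7656
  (27 − 52.5566)²/52.5566 = 12.4274
  (51 − 38.5761)²/38.5761 = 4.0013
  (57 − 53.8511)²/53.8511 = 0.1841
  (25 − 15.0162)²/15.0162 = 6.6379
  (91 − 64.3819)²/64.3819 = 11.0050
  (23 − 47.2557)²/47.2557 = 12.4501
  (67 − 65.9676)²/65.9676 = 0.0162
  (15 − 18.3948)²/18.3948 = 0.6265
χ² = 0.0131 + 2.2161 + 0.1983 + 1.7656 + 12.4274 + 4.0013 + 0.1841 + 6.6379 + 11.0050 + 12.4501 + 0.0162 + 0.6265 = 51.542

51.542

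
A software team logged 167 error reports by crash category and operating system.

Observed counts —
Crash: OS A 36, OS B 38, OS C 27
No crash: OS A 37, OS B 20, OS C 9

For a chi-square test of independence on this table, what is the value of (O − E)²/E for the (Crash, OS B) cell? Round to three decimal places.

Row total (Crash) = 101; column total (OS B) = 58; N = 167.
Expected count E = 101 × 58 / 167 = 35.0778.
Contribution = (O − E)²/E = (38 − 35.0778)² / 35.0778 = 0.243.

0.243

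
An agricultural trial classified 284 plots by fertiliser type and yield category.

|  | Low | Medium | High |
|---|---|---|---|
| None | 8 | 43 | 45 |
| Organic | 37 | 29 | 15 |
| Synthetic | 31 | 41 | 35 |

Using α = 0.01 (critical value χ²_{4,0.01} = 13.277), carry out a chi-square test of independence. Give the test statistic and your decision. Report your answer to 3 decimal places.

34.784; reject H₀

Row totals: 96, 81, 107. Column totals: 76, 113, 95. Grand total N = 284.
Expected counts (row total × column total / N):
  None, Low: 96×76/284 = 25.6901
  None, Medium: 96×113/284 = 38.1972
  None, High: 96×95/284 = 32.1127
  Organic, Low: 81×76/284 = 21.6761
  Organic, Medium: 81×113/284 = 32.2289
  Organic, High: 81×95/284 = 27.0951
  Synthetic, Low: 107×76/284 = 28.6338
  Synthetic, Medium: 107×113/284 = 42.5739
  Synthetic, High: 107×95/284 = 35.7923
Contributions (O − E)²/E:
  (8 − 25.6901)²/25.6901 = 12.1813
  (43 − 38.1972)²/38.1972 = 0.6039
  (45 − 32.1127)²/32.1127 = 5.1719
  (37 − 21.6761)²/21.6761 = 10.8332
  (29 − 32.2289)²/32.2289 = 0.3235
  (15 − 27.0951)²/27.0951 = 5.3992
  (31 − 28.6338)²/28.6338 = 0.1955
  (41 − 42.5739)²/42.5739 = 0.0582
  (35 − 35.7923)²/35.7923 = 0.0175
χ² = 12.1813 + 0.6039 + 5.1719 + 10.8332 + 0.3235 + 5.3992 + 0.1955 + 0.0582 + 0.0175 = 34.784
df = (3−1)(3−1) = 4. Since 34.784 > 13.277, reject the null hypothesis of independence at α = 0.01.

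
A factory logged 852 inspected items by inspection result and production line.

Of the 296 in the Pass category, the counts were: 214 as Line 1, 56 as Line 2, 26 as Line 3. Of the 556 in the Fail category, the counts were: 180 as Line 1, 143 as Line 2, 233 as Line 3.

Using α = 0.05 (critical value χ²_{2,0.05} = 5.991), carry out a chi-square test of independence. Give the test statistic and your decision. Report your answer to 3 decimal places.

Row totals: 296, 556. Column totals: 394, 199, 259. Grand total N = 852.
Expected counts (row total × column total / N):
  Pass, Line 1: 296×394/852 = 136.8826
  Pass, Line 2: 296×199/852 = 69.1362
  Pass, Line 3: 296×259/852 = 89.9812
  Fail, Line 1: 556×394/852 = 257.1174
  Fail, Line 2: 556×199/852 = 129.8638
  Fail, Line 3: 556×259/852 = 169.0188
Contributions (O − E)²/E:
  (214 − 136.8826)²/136.8826 = 43.4467
  (56 − 69.1362)²/69.1362 = 2.4959
  (26 − 89.9812)²/89.9812 = 45.4939
  (180 − 257.1174)²/257.1174 = 23.1299
  (143 − 129.8638)²/129.8638 = 1.3288
  (233 − 169.0188)²/169.0188 = 24.2198
χ² = 43.4467 + 2.4959 + 45.4939 + 23.1299 + 1.3288 + 24.2198 = 140.115
df = (2−1)(3−1) = 2. Since 140.115 > 5.991, reject the null hypothesis of independence at α = 0.05.

140.115; reject H₀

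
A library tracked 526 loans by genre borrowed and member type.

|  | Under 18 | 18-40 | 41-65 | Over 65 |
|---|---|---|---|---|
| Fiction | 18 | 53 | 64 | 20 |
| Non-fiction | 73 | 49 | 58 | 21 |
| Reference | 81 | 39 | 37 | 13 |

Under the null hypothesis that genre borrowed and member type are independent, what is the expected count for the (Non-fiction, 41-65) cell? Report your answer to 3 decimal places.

60.759

Row total (Non-fiction) = 201; column total (41-65) = 159; grand total N = 526.
Expected count = (row total × column total) / N = 201 × 159 / 526 = 60.759.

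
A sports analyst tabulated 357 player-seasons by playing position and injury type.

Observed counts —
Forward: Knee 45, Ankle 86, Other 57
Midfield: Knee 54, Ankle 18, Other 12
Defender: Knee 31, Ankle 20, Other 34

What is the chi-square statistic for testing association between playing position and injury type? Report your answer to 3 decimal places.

49.853

Row totals: 188, 84, 85. Column totals: 130, 124, 103. Grand total N = 357.
Expected counts (row total × column total / N):
  Forward, Knee: 188×130/357 = 68.4594
  Forward, Ankle: 188×124/357 = 65.2997
  Forward, Other: 188×103/357 = 54.2409
  Midfield, Knee: 84×130/357 = 30.5882
  Midfield, Ankle: 84×124/357 = 29.1765
  Midfield, Other: 84×103/357 = 24.2353
  Defender, Knee: 85×130/357 = 30.9524
  Defender, Ankle: 85×124/357 = 29.5238
  Defender, Other: 85×103/357 = 24.5238
Contributions (O − E)²/E:
  (45 − 68.4594)²/68.4594 = 8.0390
  (86 − 65.2997)²/65.2997 = 6.5621
  (57 − 54.2409)²/54.2409 = 0.1403
  (54 − 30.5882)²/30.5882 = 17.9191
  (18 − 29.1765)²/29.1765 = 4.2813
  (12 − 24.2353)²/24.2353 = 6.1770
  (31 − 30.9524)²/30.9524 = 0.0001
  (20 − 29.5238)²/29.5238 = 3.0722
  (34 − 24.5238)²/24.5238 = 3.6617
χ² = 8.0390 + 6.5621 + 0.1403 + 17.9191 + 4.2813 + 6.1770 + 0.0001 + 3.0722 + 3.6617 = 49.853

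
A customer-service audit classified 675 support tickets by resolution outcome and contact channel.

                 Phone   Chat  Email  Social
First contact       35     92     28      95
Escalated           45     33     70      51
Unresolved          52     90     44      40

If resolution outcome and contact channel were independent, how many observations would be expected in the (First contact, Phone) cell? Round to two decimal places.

48.89

Row total (First contact) = 250; column total (Phone) = 132; grand total N = 675.
Expected count = (row total × column total) / N = 250 × 132 / 675 = 48.89.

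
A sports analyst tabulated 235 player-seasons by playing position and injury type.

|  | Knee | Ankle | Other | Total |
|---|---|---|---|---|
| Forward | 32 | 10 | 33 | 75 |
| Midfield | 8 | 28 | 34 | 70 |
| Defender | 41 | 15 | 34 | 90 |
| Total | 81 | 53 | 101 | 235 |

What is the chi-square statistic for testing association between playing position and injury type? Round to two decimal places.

Grand total N = 235.
Expected counts (row total × column total / N):
  Forward, Knee: 75×81/235 = 25.8511
  Forward, Ankle: 75×53/235 = 16.9149
  Forward, Other: 75×101/235 = 32.2340
  Midfield, Knee: 70×81/235 = 24.1277
  Midfield, Ankle: 70×53/235 = 15.7872
  Midfield, Other: 70×101/235 = 30.0851
  Defender, Knee: 90×81/235 = 31.0213
  Defender, Ankle: 90×53/235 = 20.2979
  Defender, Other: 90×101/235 = 38.6809
Contributions (O − E)²/E:
  (32 − 25.8511)²/25.8511 = 1.4626
  (10 − 16.9149)²/16.9149 = 2.8268
  (33 − 32.2340)²/32.2340 = 0.0182
  (8 − 24.1277)²/24.1277 = 10.7803
  (28 − 15.7872)²/15.7872 = 9.4477
  (34 − 30.0851)²/30.0851 = 0.5094
  (41 − 31.0213)²/31.0213 = 3.2099
  (15 − 20.2979)²/20.2979 = 1.3828
  (34 − 38.6809)²/38.6809 = 0.5665
χ² = 1.4626 + 2.8268 + 0.0182 + 10.7803 + 9.4477 + 0.5094 + 3.2099 + 1.3828 + 0.5665 = 30.20

30.20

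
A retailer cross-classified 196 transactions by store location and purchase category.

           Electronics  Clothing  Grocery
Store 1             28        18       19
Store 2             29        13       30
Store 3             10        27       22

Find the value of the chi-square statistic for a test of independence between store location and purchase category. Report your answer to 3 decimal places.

17.429

Row totals: 65, 72, 59. Column totals: 67, 58, 71. Grand total N = 196.
Expected counts (row total × column total / N):
  Store 1, Electronics: 65×67/196 = 22.2194
  Store 1, Clothing: 65×58/196 = 19.2347
  Store 1, Grocery: 65×71/196 = 23.5459
  Store 2, Electronics: 72×67/196 = 24.6122
  Store 2, Clothing: 72×58/196 = 21.3061
  Store 2, Grocery: 72×71/196 = 26.0816
  Store 3, Electronics: 59×67/196 = 20.1684
  Store 3, Clothing: 59×58/196 = 17.4592
  Store 3, Grocery: 59×71/196 = 21.3724
Contributions (O − E)²/E:
  (28 − 22.2194)²/22.2194 = 1.5039
  (18 − 19.2347)²/19.2347 = 0.0793
  (19 − 23.5459)²/23.5459 = 0.8777
  (29 − 24.6122)²/24.6122 = 0.7822
  (13 − 21.3061)²/21.3061 = 3.2381
  (30 − 26.0816)²/26.0816 = 0.5887
  (10 − 20.1684)²/20.1684 = 5.1267
  (27 − 17.4592)²/17.4592 = 5.2137
  (22 − 21.3724)²/21.3724 = 0.0184
χ² = 1.5039 + 0.0793 + 0.8777 + 0.7822 + 3.2381 + 0.5887 + 5.1267 + 5.2137 + 0.0184 = 17.429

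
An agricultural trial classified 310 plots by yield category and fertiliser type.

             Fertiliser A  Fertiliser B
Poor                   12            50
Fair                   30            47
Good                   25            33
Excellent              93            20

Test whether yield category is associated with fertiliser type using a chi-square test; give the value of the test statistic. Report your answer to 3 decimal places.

Row totals: 62, 77, 58, 113. Column totals: 160, 150. Grand total N = 310.
Expected counts (row total × column total / N):
  Poor, Fertiliser A: 62×160/310 = 32.0000
  Poor, Fertiliser B: 62×150/310 = 30.0000
  Fair, Fertiliser A: 77×160/310 = 39.7419
  Fair, Fertiliser B: 77×150/310 = 37.2581
  Good, Fertiliser A: 58×160/310 = 29.9355
  Good, Fertiliser B: 58×150/310 = 28.0645
  Excellent, Fertiliser A: 113×160/310 = 58.3226
  Excellent, Fertiliser B: 113×150/310 = 54.6774
Contributions (O − E)²/E:
  (12 − 32.0000)²/32.0000 = 12.5000
  (50 − 30.0000)²/30.0000 = 13.3333
  (30 − 39.7419)²/39.7419 = 2.3880
  (47 − 37.2581)²/37.2581 = 2.5472
  (25 − 29.9355)²/29.9355 = 0.8137
  (33 − 28.0645)²/28.0645 = 0.8680
  (93 − 58.3226)²/58.3226 = 20.6185
  (20 − 54.6774)²/54.6774 = 21.9930
χ² = 12.5000 + 13.3333 + 2.3880 + 2.5472 + 0.8137 + 0.8680 + 20.6185 + 21.9930 = 75.062

75.062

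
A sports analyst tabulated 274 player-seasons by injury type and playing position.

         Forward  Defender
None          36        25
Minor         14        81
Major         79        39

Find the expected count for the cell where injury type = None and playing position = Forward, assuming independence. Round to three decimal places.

28.719

Row total (None) = 61; column total (Forward) = 129; grand total N = 274.
Expected count = (row total × column total) / N = 61 × 129 / 274 = 28.719.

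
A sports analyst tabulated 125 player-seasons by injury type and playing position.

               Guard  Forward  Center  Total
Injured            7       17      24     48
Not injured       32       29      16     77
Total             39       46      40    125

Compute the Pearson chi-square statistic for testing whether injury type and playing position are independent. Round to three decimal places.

Grand total N = 125.
Expected counts (row total × column total / N):
  Injured, Guard: 48×39/125 = 14.9760
  Injured, Forward: 48×46/125 = 17.6640
  Injured, Center: 48×40/125 = 15.3600
  Not injured, Guard: 77×39/125 = 24.0240
  Not injured, Forward: 77×46/125 = 28.3360
  Not injured, Center: 77×40/125 = 24.6400
Contributions (O − E)²/E:
  (7 − 14.9760)²/14.9760 = 4.2479
  (17 − 17.6640)²/17.6640 = 0.0250
  (24 − 15.3600)²/15.3600 = 4.8600
  (32 − 24.0240)²/24.0240 = 2.6480
  (29 − 28.3360)²/28.3360 = 0.0156
  (16 − 24.6400)²/24.6400 = 3.0296
χ² = 4.2479 + 0.0250 + 4.8600 + 2.6480 + 0.0156 + 3.0296 = 14.826

14.826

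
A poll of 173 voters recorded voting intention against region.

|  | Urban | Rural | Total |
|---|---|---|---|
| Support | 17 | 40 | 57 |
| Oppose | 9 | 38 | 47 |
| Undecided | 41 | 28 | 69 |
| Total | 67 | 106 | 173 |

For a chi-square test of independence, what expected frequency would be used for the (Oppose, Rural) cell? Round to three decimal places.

28.798

Row total (Oppose) = 47; column total (Rural) = 106; grand total N = 173.
Expected count = (row total × column total) / N = 47 × 106 / 173 = 28.798.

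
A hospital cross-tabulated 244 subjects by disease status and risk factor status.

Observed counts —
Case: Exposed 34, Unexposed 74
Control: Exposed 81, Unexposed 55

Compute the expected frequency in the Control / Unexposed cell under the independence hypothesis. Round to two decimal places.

71.90

Row total (Control) = 136; column total (Unexposed) = 129; grand total N = 244.
Expected count = (row total × column total) / N = 136 × 129 / 244 = 71.90.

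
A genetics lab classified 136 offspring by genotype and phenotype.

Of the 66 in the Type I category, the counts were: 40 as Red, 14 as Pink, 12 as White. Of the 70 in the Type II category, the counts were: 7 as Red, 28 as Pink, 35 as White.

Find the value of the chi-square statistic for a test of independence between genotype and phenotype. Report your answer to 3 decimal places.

39.008

Row totals: 66, 70. Column totals: 47, 42, 47. Grand total N = 136.
Expected counts (row total × column total / N):
  Type I, Red: 66×47/136 = 22.8088
  Type I, Pink: 66×42/136 = 20.3824
  Type I, White: 66×47/136 = 22.8088
  Type II, Red: 70×47/136 = 24.1912
  Type II, Pink: 70×42/136 = 21.6176
  Type II, White: 70×47/136 = 24.1912
Contributions (O − E)²/E:
  (40 − 22.8088)²/22.8088 = 12.9572
  (14 − 20.3824)²/20.3824 = 1.9985
  (12 − 22.8088)²/22.8088 = 5.1222
  (7 − 24.1912)²/24.1912 = 12.2167
  (28 − 21.6176)²/21.6176 = 1.8843
  (35 − 24.1912)²/24.1912 = 4.8294
χ² = 12.9572 + 1.9985 + 5.1222 + 12.2167 + 1.8843 + 4.8294 = 39.008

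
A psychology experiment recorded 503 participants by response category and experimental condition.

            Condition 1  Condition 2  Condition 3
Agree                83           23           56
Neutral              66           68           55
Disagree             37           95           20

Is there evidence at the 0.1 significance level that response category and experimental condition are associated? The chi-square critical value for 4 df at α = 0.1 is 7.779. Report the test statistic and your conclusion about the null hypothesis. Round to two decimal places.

Row totals: 162, 189, 152. Column totals: 186, 186, 131. Grand total N = 503.
Expected counts (row total × column total / N):
  Agree, Condition 1: 162×186/503 = 59.905
  Agree, Condition 2: 162×186/503 = 59.905
  Agree, Condition 3: 162×131/503 = 42.191
  Neutral, Condition 1: 189×186/503 = 69.889
  Neutral, Condition 2: 189×186/503 = 69.889
  Neutral, Condition 3: 189×131/503 = 49.223
  Disagree, Condition 1: 152×186/503 = 56.207
  Disagree, Condition 2: 152×186/503 = 56.207
  Disagree, Condition 3: 152×131/503 = 39.586
Contributions (O − E)²/E:
  (83 − 59.905)²/59.905 = 8.9037
  (23 − 59.905)²/59.905 = 22.7356
  (56 − 42.191)²/42.191 = 4.5196
  (66 − 69.889)²/69.889 = 0.2164
  (68 − 69.889)²/69.889 = 0.0511
  (55 − 49.223)²/49.223 = 0.6780
  (37 − 56.207)²/56.207 = 6.5634
  (95 − 56.207)²/56.207 = 26.7742
  (20 − 39.586)²/39.586 = 9.6906
χ² = 8.9037 + 22.7356 + 4.5196 + 0.2164 + 0.0511 + 0.6780 + 6.5634 + 26.7742 + 9.6906 = 80.13
df = (3−1)(3−1) = 4. Since 80.13 > 7.779, reject the null hypothesis of independence at α = 0.1.

80.13; reject H₀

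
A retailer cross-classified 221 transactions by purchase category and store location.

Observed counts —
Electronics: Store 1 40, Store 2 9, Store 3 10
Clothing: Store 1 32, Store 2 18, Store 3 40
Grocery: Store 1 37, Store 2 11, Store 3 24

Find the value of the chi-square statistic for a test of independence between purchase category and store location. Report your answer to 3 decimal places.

16.345

Row totals: 59, 90, 72. Column totals: 109, 38, 74. Grand total N = 221.
Expected counts (row total × column total / N):
  Electronics, Store 1: 59×109/221 = 29.099548
  Electronics, Store 2: 59×38/221 = 10.144796
  Electronics, Store 3: 59×74/221 = 19.755656
  Clothing, Store 1: 90×109/221 = 44.389140
  Clothing, Store 2: 90×38/221 = 15.475113
  Clothing, Store 3: 90×74/221 = 30.135747
  Grocery, Store 1: 72×109/221 = 35.511312
  Grocery, Store 2: 72×38/221 = 12.380090
  Grocery, Store 3: 72×74/221 = 24.108597
Contributions (O − E)²/E:
  (40 − 29.099548)²/29.099548 = 4.0832
  (9 − 10.144796)²/10.144796 = 0.1292
  (10 − 19.755656)²/19.755656 = 4.8175
  (32 − 44.389140)²/44.389140 = 3.4578
  (18 − 15.475113)²/15.475113 = 0.4120
  (40 − 30.135747)²/30.135747 = 3.2288
  (37 − 35.511312)²/35.511312 = 0.0624
  (11 − 12.380090)²/12.380090 = 0.1538
  (24 − 24.108597)²/24.108597 = 0.0005
χ² = 4.0832 + 0.1292 + 4.8175 + 3.4578 + 0.4120 + 3.2288 + 0.0624 + 0.1538 + 0.0005 = 16.345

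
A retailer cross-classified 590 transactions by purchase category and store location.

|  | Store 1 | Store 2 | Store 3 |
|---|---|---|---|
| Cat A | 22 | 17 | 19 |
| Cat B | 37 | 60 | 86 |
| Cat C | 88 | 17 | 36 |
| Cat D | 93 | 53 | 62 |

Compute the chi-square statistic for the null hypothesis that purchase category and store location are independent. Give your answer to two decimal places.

63.51

Row totals: 58, 183, 141, 208. Column totals: 240, 147, 203. Grand total N = 590.
Expected counts (row total × column total / N):
  Cat A, Store 1: 58×240/590 = 23.593
  Cat A, Store 2: 58×147/590 = 14.451
  Cat A, Store 3: 58×203/590 = 19.956
  Cat B, Store 1: 183×240/590 = 74.441
  Cat B, Store 2: 183×147/590 = 45.595
  Cat B, Store 3: 183×203/590 = 62.964
  Cat C, Store 1: 141×240/590 = 57.356
  Cat C, Store 2: 141×147/590 = 35.131
  Cat C, Store 3: 141×203/590 = 48.514
  Cat D, Store 1: 208×240/590 = 84.610
  Cat D, Store 2: 208×147/590 = 51.824
  Cat D, Store 3: 208×203/590 = 71.566
Contributions (O − E)²/E:
  (22 − 23.593)²/23.593 = 0.1076
  (17 − 14.451)²/14.451 = 0.4496
  (19 − 19.956)²/19.956 = 0.0458
  (37 − 74.441)²/74.441 = 18.8314
  (60 − 45.595)²/45.595 = 4.5510
  (86 − 62.964)²/62.964 = 8.4279
  (88 − 57.356)²/57.356 = 16.3724
  (17 − 35.131)²/35.131 = 9.3574
  (36 − 48.514)²/48.514 = 3.2279
  (93 − 84.610)²/84.610 = 0.8320
  (53 − 51.824)²/51.824 = 0.0267
  (62 − 71.566)²/71.566 = 1.2787
χ² = 0.1076 + 0.4496 + 0.0458 + 18.8314 + 4.5510 + 8.4279 + 16.3724 + 9.3574 + 3.2279 + 0.8320 + 0.0267 + 1.2787 = 63.51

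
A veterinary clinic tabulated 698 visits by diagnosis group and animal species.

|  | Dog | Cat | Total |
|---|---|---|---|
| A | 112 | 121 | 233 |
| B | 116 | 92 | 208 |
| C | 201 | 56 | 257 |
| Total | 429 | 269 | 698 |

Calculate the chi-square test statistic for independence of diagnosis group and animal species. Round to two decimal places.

50.93

Grand total N = 698.
Expected counts (row total × column total / N):
  A, Dog: 233×429/698 = 143.205
  A, Cat: 233×269/698 = 89.795
  B, Dog: 208×429/698 = 127.840
  B, Cat: 208×269/698 = 80.160
  C, Dog: 257×429/698 = 157.956
  C, Cat: 257×269/698 = 99.044
Contributions (O − E)²/E:
  (112 − 143.205)²/143.205 = 6.7997
  (121 − 89.795)²/89.795 = 10.8442
  (116 − 127.840)²/127.840 = 1.0966
  (92 − 80.160)²/80.160 = 1.7488
  (201 − 157.956)²/157.956 = 11.7298
  (56 − 99.044)²/99.044 = 18.7067
χ² = 6.7997 + 10.8442 + 1.0966 + 1.7488 + 11.7298 + 18.7067 = 50.93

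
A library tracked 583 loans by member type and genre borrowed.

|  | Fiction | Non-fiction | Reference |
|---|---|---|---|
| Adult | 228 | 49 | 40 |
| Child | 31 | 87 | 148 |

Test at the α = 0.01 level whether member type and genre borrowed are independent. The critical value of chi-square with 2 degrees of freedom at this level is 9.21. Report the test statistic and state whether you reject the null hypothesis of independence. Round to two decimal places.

219.72; reject H₀

Row totals: 317, 266. Column totals: 259, 136, 188. Grand total N = 583.
Expected counts (row total × column total / N):
  Adult, Fiction: 317×259/583 = 140.828
  Adult, Non-fiction: 317×136/583 = 73.949
  Adult, Reference: 317×188/583 = 102.223
  Child, Fiction: 266×259/583 = 118.172
  Child, Non-fiction: 266×136/583 = 62.051
  Child, Reference: 266×188/583 = 85.777
Contributions (O − E)²/E:
  (228 − 140.828)²/140.828 = 53.9591
  (49 − 73.949)²/73.949 = 8.4173
  (40 − 102.223)²/102.223 = 37.8751
  (31 − 118.172)²/118.172 = 64.3042
  (87 − 62.051)²/62.051 = 10.0313
  (148 − 85.777)²/85.777 = 45.1368
χ² = 53.9591 + 8.4173 + 37.8751 + 64.3042 + 10.0313 + 45.1368 = 219.72
df = (2−1)(3−1) = 2. Since 219.72 > 9.21, reject the null hypothesis of independence at α = 0.01.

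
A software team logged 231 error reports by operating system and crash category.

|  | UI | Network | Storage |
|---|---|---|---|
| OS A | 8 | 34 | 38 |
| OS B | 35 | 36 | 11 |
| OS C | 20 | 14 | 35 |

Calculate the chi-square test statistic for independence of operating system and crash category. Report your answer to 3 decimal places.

41.496

Row totals: 80, 82, 69. Column totals: 63, 84, 84. Grand total N = 231.
Expected counts (row total × column total / N):
  OS A, UI: 80×63/231 = 21.81818
  OS A, Network: 80×84/231 = 29.09091
  OS A, Storage: 80×84/231 = 29.09091
  OS B, UI: 82×63/231 = 22.36364
  OS B, Network: 82×84/231 = 29.81818
  OS B, Storage: 82×84/231 = 29.81818
  OS C, UI: 69×63/231 = 18.81818
  OS C, Network: 69×84/231 = 25.09091
  OS C, Storage: 69×84/231 = 25.09091
Contributions (O − E)²/E:
  (8 − 21.81818)²/21.81818 = 8.7515
  (34 − 29.09091)²/29.09091 = 0.8284
  (38 − 29.09091)²/29.09091 = 2.7284
  (35 − 22.36364)²/22.36364 = 7.1401
  (36 − 29.81818)²/29.81818 = 1.2816
  (11 − 29.81818)²/29.81818 = 11.8761
  (20 − 18.81818)²/18.81818 = 0.0742
  (14 − 25.09091)²/25.09091 = 4.9025
  (35 − 25.09091)²/25.09091 = 3.9134
χ² = 8.7515 + 0.8284 + 2.7284 + 7.1401 + 1.2816 + 11.8761 + 0.0742 + 4.9025 + 3.9134 = 41.496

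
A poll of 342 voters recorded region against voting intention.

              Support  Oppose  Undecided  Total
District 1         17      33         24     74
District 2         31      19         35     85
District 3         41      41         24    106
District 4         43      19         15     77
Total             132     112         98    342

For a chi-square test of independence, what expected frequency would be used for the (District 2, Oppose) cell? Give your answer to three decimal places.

Row total (District 2) = 85; column total (Oppose) = 112; grand total N = 342.
Expected count = (row total × column total) / N = 85 × 112 / 342 = 27.836.

27.836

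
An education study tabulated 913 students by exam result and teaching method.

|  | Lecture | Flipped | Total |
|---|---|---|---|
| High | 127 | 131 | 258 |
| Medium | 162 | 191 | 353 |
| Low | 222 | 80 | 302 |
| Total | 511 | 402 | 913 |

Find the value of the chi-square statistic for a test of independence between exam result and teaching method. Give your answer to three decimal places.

Grand total N = 913.
Expected counts (row total × column total / N):
  High, Lecture: 258×511/913 = 144.40088
  High, Flipped: 258×402/913 = 113.59912
  Medium, Lecture: 353×511/913 = 197.57174
  Medium, Flipped: 353×402/913 = 155.42826
  Low, Lecture: 302×511/913 = 169.02738
  Low, Flipped: 302×402/913 = 132.97262
Contributions (O − E)²/E:
  (127 − 144.40088)²/144.40088 = 2.0969
  (131 − 113.59912)²/113.59912 = 2.6654
  (162 − 197.57174)²/197.57174 = 6.4045
  (191 − 155.42826)²/155.42826 = 8.1410
  (222 − 169.02738)²/169.02738 = 16.6014
  (80 − 132.97262)²/132.97262 = 21.1028
χ² = 2.0969 + 2.6654 + 6.4045 + 8.1410 + 16.6014 + 21.1028 = 57.012

57.012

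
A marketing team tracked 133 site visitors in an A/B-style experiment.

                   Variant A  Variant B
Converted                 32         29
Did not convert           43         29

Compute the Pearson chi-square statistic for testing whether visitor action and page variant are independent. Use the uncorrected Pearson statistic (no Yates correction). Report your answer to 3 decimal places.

0.708

Row totals: 61, 72. Column totals: 75, 58. Grand total N = 133.
Expected counts (row total × column total / N):
  Converted, Variant A: 61×75/133 = 34.3985
  Converted, Variant B: 61×58/133 = 26.6015
  Did not convert, Variant A: 72×75/133 = 40.6015
  Did not convert, Variant B: 72×58/133 = 31.3985
Contributions (O − E)²/E:
  (32 − 34.3985)²/34.3985 = 0.1672
  (29 − 26.6015)²/26.6015 = 0.2163
  (43 − 40.6015)²/40.6015 = 0.1417
  (29 − 31.3985)²/31.3985 = 0.1832
χ² = 0.1672 + 0.2163 + 0.1417 + 0.1832 = 0.708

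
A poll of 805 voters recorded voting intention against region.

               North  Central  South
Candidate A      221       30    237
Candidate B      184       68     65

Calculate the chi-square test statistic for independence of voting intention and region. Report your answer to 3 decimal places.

83.520

Row totals: 488, 317. Column totals: 405, 98, 302. Grand total N = 805.
Expected counts (row total × column total / N):
  Candidate A, North: 488×405/805 = 245.5155
  Candidate A, Central: 488×98/805 = 59.4087
  Candidate A, South: 488×302/805 = 183.0758
  Candidate B, North: 317×405/805 = 159.4845
  Candidate B, Central: 317×98/805 = 38.5913
  Candidate B, South: 317×302/805 = 118.9242
Contributions (O − E)²/E:
  (221 − 245.5155)²/245.5155 = 2.4480
  (30 − 59.4087)²/59.4087 = 14.5580
  (237 − 183.0758)²/183.0758 = 15.8831
  (184 − 159.4845)²/159.4845 = 3.7685
  (68 − 38.5913)²/38.5913 = 22.4111
  (65 − 118.9242)²/118.9242 = 24.4510
χ² = 2.4480 + 14.5580 + 15.8831 + 3.7685 + 22.4111 + 24.4510 = 83.520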